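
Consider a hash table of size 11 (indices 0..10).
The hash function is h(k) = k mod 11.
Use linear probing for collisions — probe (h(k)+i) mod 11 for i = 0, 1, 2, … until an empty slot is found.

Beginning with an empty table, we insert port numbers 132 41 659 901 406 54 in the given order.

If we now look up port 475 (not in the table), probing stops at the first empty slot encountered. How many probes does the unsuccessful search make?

Insert 132: h=0, slot 0 empty -> index 0.
Insert 41: h=8, slot 8 empty -> index 8.
Insert 659: h=10, slot 10 empty -> index 10.
Insert 901: h=10, slots 10,0 occupied -> index 1.
Insert 406: h=10, slots 10,0,1 occupied -> index 2.
Insert 54: h=10, slots 10,0,1,2 occupied -> index 3.
Table: [132, 901, 406, 54, _, _, _, _, 41, _, 659]
Lookup 475: h=2, probe 2,3,4 → slot 4 empty, not found.

3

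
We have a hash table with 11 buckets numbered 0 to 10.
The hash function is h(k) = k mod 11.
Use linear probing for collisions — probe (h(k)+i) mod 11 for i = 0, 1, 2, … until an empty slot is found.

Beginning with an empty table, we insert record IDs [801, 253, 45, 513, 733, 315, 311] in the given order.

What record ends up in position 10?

Insert 801: h=9, slot 9 empty -> index 9.
Insert 253: h=0, slot 0 empty -> index 0.
Insert 45: h=1, slot 1 empty -> index 1.
Insert 513: h=7, slot 7 empty -> index 7.
Insert 733: h=7, slot 7 occupied -> index 8.
Insert 315: h=7, slots 7,8,9 occupied -> index 10.
Insert 311: h=3, slot 3 empty -> index 3.
Table: [253, 45, ., 311, ., ., ., 513, 733, 801, 315]

315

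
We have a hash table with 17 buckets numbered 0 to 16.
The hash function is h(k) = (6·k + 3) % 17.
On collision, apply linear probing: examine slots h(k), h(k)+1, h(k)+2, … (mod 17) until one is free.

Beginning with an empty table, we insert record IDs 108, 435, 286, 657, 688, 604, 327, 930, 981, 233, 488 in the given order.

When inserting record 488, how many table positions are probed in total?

108 hashes to 5; slot 5 is free => place at 5.
435 hashes to 12; slot 12 is free => place at 12.
286 hashes to 2; slot 2 is free => place at 2.
657 hashes to 1; slot 1 is free => place at 1.
688 hashes to 0; slot 0 is free => place at 0.
604 hashes to 6; slot 6 is free => place at 6.
327 hashes to 10; slot 10 is free => place at 10.
930 hashes to 7; slot 7 is free => place at 7.
981 hashes to 7; 7 taken => place at 8.
233 hashes to 7; 7,8 taken => place at 9.
488 hashes to 7; 7,8,9,10 taken => place at 11.
Table: [688, 657, 286, ∅, ∅, 108, 604, 930, 981, 233, 327, 488, 435, ∅, ∅, ∅, ∅]

5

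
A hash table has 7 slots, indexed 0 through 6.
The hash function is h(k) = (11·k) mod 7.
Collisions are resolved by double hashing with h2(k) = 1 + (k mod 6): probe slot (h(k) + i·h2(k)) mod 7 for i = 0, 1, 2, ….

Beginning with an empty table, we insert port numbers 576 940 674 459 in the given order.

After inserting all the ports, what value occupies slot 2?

459

Insert 576: h=1, slot 1 empty => index 1.
Insert 940: h=1, h2=5, slot 1 occupied => index 6.
Insert 674: h=1, h2=3, slot 1 occupied => index 4.
Insert 459: h=2, slot 2 empty => index 2.
Table: [_, 576, 459, _, 674, _, 940]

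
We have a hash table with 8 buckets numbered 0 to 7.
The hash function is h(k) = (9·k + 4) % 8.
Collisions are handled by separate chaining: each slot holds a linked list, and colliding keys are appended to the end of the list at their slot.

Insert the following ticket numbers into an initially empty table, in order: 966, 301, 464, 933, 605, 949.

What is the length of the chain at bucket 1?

Insert 966: h=2, bucket 2 empty -> new chain.
Insert 301: h=1, bucket 1 empty -> new chain.
Insert 464: h=4, bucket 4 empty -> new chain.
Insert 933: h=1, bucket 1 nonempty -> append to chain.
Insert 605: h=1, bucket 1 nonempty -> append to chain.
Insert 949: h=1, bucket 1 nonempty -> append to chain.
Final buckets:
0: .
1: 301 -> 933 -> 605 -> 949
2: 966
3: .
4: 464
5: .
6: .
7: .

4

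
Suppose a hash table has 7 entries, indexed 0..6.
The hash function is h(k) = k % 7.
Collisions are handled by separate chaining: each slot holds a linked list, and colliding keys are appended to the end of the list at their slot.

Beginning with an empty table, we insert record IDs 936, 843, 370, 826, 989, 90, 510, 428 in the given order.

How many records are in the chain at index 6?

3

936 → bucket 5
843 → bucket 3
370 → bucket 6
826 → bucket 0
989 → bucket 2
90 → bucket 6 (collision)
510 → bucket 6 (collision)
428 → bucket 1
Final buckets:
0: 826
1: 428
2: 989
3: 843
4: -
5: 936
6: 370 -> 90 -> 510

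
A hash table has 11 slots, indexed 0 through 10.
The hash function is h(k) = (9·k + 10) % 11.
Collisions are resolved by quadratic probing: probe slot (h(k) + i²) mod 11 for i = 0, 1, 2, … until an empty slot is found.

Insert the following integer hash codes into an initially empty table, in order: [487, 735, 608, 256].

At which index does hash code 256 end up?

8

487 hashes to 4; slot 4 is free -> place at 4.
735 hashes to 3; slot 3 is free -> place at 3.
608 hashes to 4; 4 taken -> place at 5.
256 hashes to 4; 4,5 taken -> place at 8.
Table: [., ., ., 735, 487, 608, ., ., 256, ., .]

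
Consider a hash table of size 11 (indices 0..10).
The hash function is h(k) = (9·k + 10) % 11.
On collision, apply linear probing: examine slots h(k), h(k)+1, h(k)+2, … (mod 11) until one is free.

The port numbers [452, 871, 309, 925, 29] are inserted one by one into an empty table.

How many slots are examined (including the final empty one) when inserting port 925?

3

452: h=8 -> slot 8
871: h=6 -> slot 6
309: h=8, probe 8,9 -> slot 9
925: h=8, probe 8,9,10 -> slot 10
29: h=7 -> slot 7
Table: [∅, ∅, ∅, ∅, ∅, ∅, 871, 29, 452, 309, 925]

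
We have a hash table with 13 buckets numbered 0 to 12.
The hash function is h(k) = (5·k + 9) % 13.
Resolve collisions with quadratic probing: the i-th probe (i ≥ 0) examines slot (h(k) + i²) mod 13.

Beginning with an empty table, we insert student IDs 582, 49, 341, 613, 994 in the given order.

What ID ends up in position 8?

49

582 hashes to 7; slot 7 is free -> place at 7.
49 hashes to 7; 7 taken -> place at 8.
341 hashes to 11; slot 11 is free -> place at 11.
613 hashes to 6; slot 6 is free -> place at 6.
994 hashes to 0; slot 0 is free -> place at 0.
Table: [994, —, —, —, —, —, 613, 582, 49, —, —, 341, —]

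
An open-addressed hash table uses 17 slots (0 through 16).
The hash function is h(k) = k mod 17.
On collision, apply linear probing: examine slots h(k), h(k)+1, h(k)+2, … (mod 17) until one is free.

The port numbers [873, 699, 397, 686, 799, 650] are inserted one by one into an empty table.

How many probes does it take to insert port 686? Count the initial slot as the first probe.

3

873: h=6 => slot 6
699: h=2 => slot 2
397: h=6, probe 6,7 => slot 7
686: h=6, probe 6,7,8 => slot 8
799: h=0 => slot 0
650: h=4 => slot 4
Table: [799, ∅, 699, ∅, 650, ∅, 873, 397, 686, ∅, ∅, ∅, ∅, ∅, ∅, ∅, ∅]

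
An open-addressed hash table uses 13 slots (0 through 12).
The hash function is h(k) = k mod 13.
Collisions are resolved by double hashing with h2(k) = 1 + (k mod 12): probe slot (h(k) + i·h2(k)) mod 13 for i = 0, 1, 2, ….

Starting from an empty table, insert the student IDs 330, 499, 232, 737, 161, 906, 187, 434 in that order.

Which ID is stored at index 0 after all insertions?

499

330 hashes to 5; slot 5 is free -> place at 5.
499 hashes to 5, h2=8; 5 taken -> place at 0.
232 hashes to 11; slot 11 is free -> place at 11.
737 hashes to 9; slot 9 is free -> place at 9.
161 hashes to 5, h2=6; 5,11 taken -> place at 4.
906 hashes to 9, h2=7; 9 taken -> place at 3.
187 hashes to 5, h2=8; 5,0 taken -> place at 8.
434 hashes to 5, h2=3; 5,8,11 taken -> place at 1.
Table: [499, 434, _, 906, 161, 330, _, _, 187, 737, _, 232, _]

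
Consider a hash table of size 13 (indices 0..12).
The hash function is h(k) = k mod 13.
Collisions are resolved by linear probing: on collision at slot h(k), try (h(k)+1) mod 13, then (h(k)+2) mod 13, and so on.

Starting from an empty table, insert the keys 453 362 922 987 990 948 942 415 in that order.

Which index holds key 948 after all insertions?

453: h=11 → slot 11
362: h=11, probe 11,12 → slot 12
922: h=12, probe 12,0 → slot 0
987: h=12, probe 12,0,1 → slot 1
990: h=2 → slot 2
948: h=12, probe 12,0,1,2,3 → slot 3
942: h=6 → slot 6
415: h=12, probe 12,0,1,2,3,4 → slot 4
Table: [922, 987, 990, 948, 415, -, 942, -, -, -, -, 453, 362]

3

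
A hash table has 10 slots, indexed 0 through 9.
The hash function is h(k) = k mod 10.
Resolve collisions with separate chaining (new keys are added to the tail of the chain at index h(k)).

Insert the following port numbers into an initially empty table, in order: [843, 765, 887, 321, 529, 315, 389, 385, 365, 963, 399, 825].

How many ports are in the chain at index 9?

Insert 843: h=3, bucket 3 empty -> new chain.
Insert 765: h=5, bucket 5 empty -> new chain.
Insert 887: h=7, bucket 7 empty -> new chain.
Insert 321: h=1, bucket 1 empty -> new chain.
Insert 529: h=9, bucket 9 empty -> new chain.
Insert 315: h=5, bucket 5 nonempty -> append to chain.
Insert 389: h=9, bucket 9 nonempty -> append to chain.
Insert 385: h=5, bucket 5 nonempty -> append to chain.
Insert 365: h=5, bucket 5 nonempty -> append to chain.
Insert 963: h=3, bucket 3 nonempty -> append to chain.
Insert 399: h=9, bucket 9 nonempty -> append to chain.
Insert 825: h=5, bucket 5 nonempty -> append to chain.
Final buckets:
0: —
1: 321
2: —
3: 843 -> 963
4: —
5: 765 -> 315 -> 385 -> 365 -> 825
6: —
7: 887
8: —
9: 529 -> 389 -> 399

3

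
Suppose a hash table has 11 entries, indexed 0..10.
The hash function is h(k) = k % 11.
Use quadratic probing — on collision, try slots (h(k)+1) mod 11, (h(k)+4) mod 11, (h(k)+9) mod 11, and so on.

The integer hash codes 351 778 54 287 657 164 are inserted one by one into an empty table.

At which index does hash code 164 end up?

3

351 hashes to 10; slot 10 is free → place at 10.
778 hashes to 8; slot 8 is free → place at 8.
54 hashes to 10; 10 taken → place at 0.
287 hashes to 1; slot 1 is free → place at 1.
657 hashes to 8; 8 taken → place at 9.
164 hashes to 10; 10,0 taken → place at 3.
Table: [54, 287, ., 164, ., ., ., ., 778, 657, 351]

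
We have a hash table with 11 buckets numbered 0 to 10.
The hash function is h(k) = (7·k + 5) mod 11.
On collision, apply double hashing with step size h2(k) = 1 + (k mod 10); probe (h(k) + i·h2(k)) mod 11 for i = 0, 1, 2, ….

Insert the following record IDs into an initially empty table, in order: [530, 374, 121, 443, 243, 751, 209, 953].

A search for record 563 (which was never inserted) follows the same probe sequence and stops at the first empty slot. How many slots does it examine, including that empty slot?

Insert 530: h=8, slot 8 empty -> index 8.
Insert 374: h=5, slot 5 empty -> index 5.
Insert 121: h=5, h2=2, slot 5 occupied -> index 7.
Insert 443: h=4, slot 4 empty -> index 4.
Insert 243: h=1, slot 1 empty -> index 1.
Insert 751: h=4, h2=2, slot 4 occupied -> index 6.
Insert 209: h=5, h2=10, slots 5,4 occupied -> index 3.
Insert 953: h=10, slot 10 empty -> index 10.
Table: [-, 243, -, 209, 443, 374, 751, 121, 530, -, 953]
Lookup 563: h=8, h2=4, probe 8,1,5,9 → slot 9 empty, not found.

4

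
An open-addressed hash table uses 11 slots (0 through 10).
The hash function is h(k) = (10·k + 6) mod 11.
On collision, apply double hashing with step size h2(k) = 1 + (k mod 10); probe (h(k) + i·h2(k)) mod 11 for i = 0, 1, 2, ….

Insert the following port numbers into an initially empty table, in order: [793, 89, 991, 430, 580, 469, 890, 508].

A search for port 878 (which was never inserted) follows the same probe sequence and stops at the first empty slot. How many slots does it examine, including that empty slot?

Insert 793: h=5, slot 5 empty -> index 5.
Insert 89: h=5, h2=10, slot 5 occupied -> index 4.
Insert 991: h=5, h2=2, slot 5 occupied -> index 7.
Insert 430: h=5, h2=1, slot 5 occupied -> index 6.
Insert 580: h=9, slot 9 empty -> index 9.
Insert 469: h=10, slot 10 empty -> index 10.
Insert 890: h=7, h2=1, slot 7 occupied -> index 8.
Insert 508: h=4, h2=9, slot 4 occupied -> index 2.
Table: [-, -, 508, -, 89, 793, 430, 991, 890, 580, 469]
Lookup 878: h=8, h2=9, probe 8,6,4,2,0 → slot 0 empty, not found.

5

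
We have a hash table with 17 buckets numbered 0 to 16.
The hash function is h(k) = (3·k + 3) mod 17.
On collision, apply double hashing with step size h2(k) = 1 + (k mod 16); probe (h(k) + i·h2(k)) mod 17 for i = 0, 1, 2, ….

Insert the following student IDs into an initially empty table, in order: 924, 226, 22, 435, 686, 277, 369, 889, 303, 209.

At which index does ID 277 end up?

7

Insert 924: h=4, slot 4 empty -> index 4.
Insert 226: h=1, slot 1 empty -> index 1.
Insert 22: h=1, h2=7, slot 1 occupied -> index 8.
Insert 435: h=16, slot 16 empty -> index 16.
Insert 686: h=4, h2=15, slot 4 occupied -> index 2.
Insert 277: h=1, h2=6, slot 1 occupied -> index 7.
Insert 369: h=5, slot 5 empty -> index 5.
Insert 889: h=1, h2=10, slot 1 occupied -> index 11.
Insert 303: h=11, h2=16, slot 11 occupied -> index 10.
Insert 209: h=1, h2=2, slot 1 occupied -> index 3.
Table: [_, 226, 686, 209, 924, 369, _, 277, 22, _, 303, 889, _, _, _, _, 435]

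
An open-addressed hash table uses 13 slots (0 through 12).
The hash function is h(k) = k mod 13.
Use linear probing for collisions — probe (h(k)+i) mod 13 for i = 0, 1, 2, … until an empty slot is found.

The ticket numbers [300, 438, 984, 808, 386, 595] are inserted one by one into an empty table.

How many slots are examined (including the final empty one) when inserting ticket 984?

Insert 300: h=1, slot 1 empty → index 1.
Insert 438: h=9, slot 9 empty → index 9.
Insert 984: h=9, slot 9 occupied → index 10.
Insert 808: h=2, slot 2 empty → index 2.
Insert 386: h=9, slots 9,10 occupied → index 11.
Insert 595: h=10, slots 10,11 occupied → index 12.
Table: [-, 300, 808, -, -, -, -, -, -, 438, 984, 386, 595]

2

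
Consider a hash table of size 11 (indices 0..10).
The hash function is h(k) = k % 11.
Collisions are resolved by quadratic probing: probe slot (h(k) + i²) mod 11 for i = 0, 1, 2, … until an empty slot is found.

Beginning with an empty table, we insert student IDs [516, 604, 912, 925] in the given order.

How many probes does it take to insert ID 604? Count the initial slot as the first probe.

2

516: h=10 => slot 10
604: h=10, probe 10,0 => slot 0
912: h=10, probe 10,0,3 => slot 3
925: h=1 => slot 1
Table: [604, 925, _, 912, _, _, _, _, _, _, 516]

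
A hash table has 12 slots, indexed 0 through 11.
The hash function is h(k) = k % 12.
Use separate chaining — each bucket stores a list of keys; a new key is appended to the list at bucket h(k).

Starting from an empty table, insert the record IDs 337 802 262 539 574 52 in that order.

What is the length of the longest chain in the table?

3

Insert 337: h=1, bucket 1 empty → new chain.
Insert 802: h=10, bucket 10 empty → new chain.
Insert 262: h=10, bucket 10 nonempty → append to chain.
Insert 539: h=11, bucket 11 empty → new chain.
Insert 574: h=10, bucket 10 nonempty → append to chain.
Insert 52: h=4, bucket 4 empty → new chain.
Final buckets:
0: —
1: 337
2: —
3: —
4: 52
5: —
6: —
7: —
8: —
9: —
10: 802 -> 262 -> 574
11: 539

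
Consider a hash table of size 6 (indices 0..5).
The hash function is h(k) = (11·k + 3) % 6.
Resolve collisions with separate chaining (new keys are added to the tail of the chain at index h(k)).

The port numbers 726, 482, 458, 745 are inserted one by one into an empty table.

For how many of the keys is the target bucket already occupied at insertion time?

1

726 -> bucket 3
482 -> bucket 1
458 -> bucket 1 (collision)
745 -> bucket 2
Final buckets:
0: ∅
1: 482 -> 458
2: 745
3: 726
4: ∅
5: ∅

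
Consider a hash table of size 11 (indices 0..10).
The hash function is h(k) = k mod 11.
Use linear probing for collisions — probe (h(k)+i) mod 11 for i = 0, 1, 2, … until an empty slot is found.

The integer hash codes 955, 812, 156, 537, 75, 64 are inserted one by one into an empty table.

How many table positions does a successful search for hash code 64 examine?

6

Insert 955: h=9, slot 9 empty → index 9.
Insert 812: h=9, slot 9 occupied → index 10.
Insert 156: h=2, slot 2 empty → index 2.
Insert 537: h=9, slots 9,10 occupied → index 0.
Insert 75: h=9, slots 9,10,0 occupied → index 1.
Insert 64: h=9, slots 9,10,0,1,2 occupied → index 3.
Table: [537, 75, 156, 64, ., ., ., ., ., 955, 812]
Lookup 64: h=9, probe 9,10,0,1,2,3 → found at 3.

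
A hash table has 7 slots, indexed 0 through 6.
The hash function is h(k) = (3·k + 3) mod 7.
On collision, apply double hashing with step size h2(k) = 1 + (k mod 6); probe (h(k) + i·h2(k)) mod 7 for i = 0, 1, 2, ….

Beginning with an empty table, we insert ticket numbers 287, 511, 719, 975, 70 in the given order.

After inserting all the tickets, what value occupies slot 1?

287 hashes to 3; slot 3 is free => place at 3.
511 hashes to 3, h2=2; 3 taken => place at 5.
719 hashes to 4; slot 4 is free => place at 4.
975 hashes to 2; slot 2 is free => place at 2.
70 hashes to 3, h2=5; 3 taken => place at 1.
Table: [-, 70, 975, 287, 719, 511, -]

70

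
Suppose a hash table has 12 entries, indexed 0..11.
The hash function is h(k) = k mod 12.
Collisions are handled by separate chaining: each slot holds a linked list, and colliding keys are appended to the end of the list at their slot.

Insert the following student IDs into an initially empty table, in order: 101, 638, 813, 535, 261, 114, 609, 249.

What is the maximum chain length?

4

101 → bucket 5
638 → bucket 2
813 → bucket 9
535 → bucket 7
261 → bucket 9 (collision)
114 → bucket 6
609 → bucket 9 (collision)
249 → bucket 9 (collision)
Final buckets:
0: ∅
1: ∅
2: 638
3: ∅
4: ∅
5: 101
6: 114
7: 535
8: ∅
9: 813 -> 261 -> 609 -> 249
10: ∅
11: ∅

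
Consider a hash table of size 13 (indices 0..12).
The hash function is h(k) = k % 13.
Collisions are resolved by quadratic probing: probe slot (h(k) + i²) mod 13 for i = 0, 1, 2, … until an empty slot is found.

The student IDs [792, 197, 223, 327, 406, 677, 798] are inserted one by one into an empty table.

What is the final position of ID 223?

792 hashes to 12; slot 12 is free → place at 12.
197 hashes to 2; slot 2 is free → place at 2.
223 hashes to 2; 2 taken → place at 3.
327 hashes to 2; 2,3 taken → place at 6.
406 hashes to 3; 3 taken → place at 4.
677 hashes to 1; slot 1 is free → place at 1.
798 hashes to 5; slot 5 is free → place at 5.
Table: [-, 677, 197, 223, 406, 798, 327, -, -, -, -, -, 792]

3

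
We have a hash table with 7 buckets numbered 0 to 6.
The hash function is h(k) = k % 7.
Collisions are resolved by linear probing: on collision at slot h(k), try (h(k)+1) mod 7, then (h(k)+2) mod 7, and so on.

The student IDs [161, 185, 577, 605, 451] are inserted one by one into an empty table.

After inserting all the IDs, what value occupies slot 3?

185

161 hashes to 0; slot 0 is free -> place at 0.
185 hashes to 3; slot 3 is free -> place at 3.
577 hashes to 3; 3 taken -> place at 4.
605 hashes to 3; 3,4 taken -> place at 5.
451 hashes to 3; 3,4,5 taken -> place at 6.
Table: [161, ∅, ∅, 185, 577, 605, 451]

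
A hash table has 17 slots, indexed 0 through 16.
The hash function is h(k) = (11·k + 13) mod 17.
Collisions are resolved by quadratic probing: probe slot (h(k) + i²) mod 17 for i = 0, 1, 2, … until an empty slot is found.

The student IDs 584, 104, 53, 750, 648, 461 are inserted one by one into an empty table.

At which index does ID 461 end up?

0

Insert 584: h=11, slot 11 empty → index 11.
Insert 104: h=1, slot 1 empty → index 1.
Insert 53: h=1, slot 1 occupied → index 2.
Insert 750: h=1, slots 1,2 occupied → index 5.
Insert 648: h=1, slots 1,2,5 occupied → index 10.
Insert 461: h=1, slots 1,2,5,10 occupied → index 0.
Table: [461, 104, 53, ∅, ∅, 750, ∅, ∅, ∅, ∅, 648, 584, ∅, ∅, ∅, ∅, ∅]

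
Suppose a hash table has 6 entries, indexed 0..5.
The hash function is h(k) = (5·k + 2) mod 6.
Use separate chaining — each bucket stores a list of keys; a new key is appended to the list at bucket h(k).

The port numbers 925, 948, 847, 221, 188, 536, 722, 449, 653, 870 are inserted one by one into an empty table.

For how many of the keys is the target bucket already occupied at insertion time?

925 → bucket 1
948 → bucket 2
847 → bucket 1 (collision)
221 → bucket 3
188 → bucket 0
536 → bucket 0 (collision)
722 → bucket 0 (collision)
449 → bucket 3 (collision)
653 → bucket 3 (collision)
870 → bucket 2 (collision)
Final buckets:
0: 188 -> 536 -> 722
1: 925 -> 847
2: 948 -> 870
3: 221 -> 449 -> 653
4: .
5: .

6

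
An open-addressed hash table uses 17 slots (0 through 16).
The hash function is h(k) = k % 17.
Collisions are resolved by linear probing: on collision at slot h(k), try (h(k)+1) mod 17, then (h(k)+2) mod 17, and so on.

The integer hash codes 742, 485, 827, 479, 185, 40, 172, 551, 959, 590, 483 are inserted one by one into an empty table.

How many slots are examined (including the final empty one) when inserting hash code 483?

Insert 742: h=11, slot 11 empty -> index 11.
Insert 485: h=9, slot 9 empty -> index 9.
Insert 827: h=11, slot 11 occupied -> index 12.
Insert 479: h=3, slot 3 empty -> index 3.
Insert 185: h=15, slot 15 empty -> index 15.
Insert 40: h=6, slot 6 empty -> index 6.
Insert 172: h=2, slot 2 empty -> index 2.
Insert 551: h=7, slot 7 empty -> index 7.
Insert 959: h=7, slot 7 occupied -> index 8.
Insert 590: h=12, slot 12 occupied -> index 13.
Insert 483: h=7, slots 7,8,9 occupied -> index 10.
Table: [_, _, 172, 479, _, _, 40, 551, 959, 485, 483, 742, 827, 590, _, 185, _]

4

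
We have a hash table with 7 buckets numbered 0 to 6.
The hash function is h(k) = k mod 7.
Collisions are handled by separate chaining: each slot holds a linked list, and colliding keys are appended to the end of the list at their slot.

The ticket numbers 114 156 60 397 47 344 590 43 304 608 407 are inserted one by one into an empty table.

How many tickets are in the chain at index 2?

3

Insert 114: h=2, bucket 2 empty -> new chain.
Insert 156: h=2, bucket 2 nonempty -> append to chain.
Insert 60: h=4, bucket 4 empty -> new chain.
Insert 397: h=5, bucket 5 empty -> new chain.
Insert 47: h=5, bucket 5 nonempty -> append to chain.
Insert 344: h=1, bucket 1 empty -> new chain.
Insert 590: h=2, bucket 2 nonempty -> append to chain.
Insert 43: h=1, bucket 1 nonempty -> append to chain.
Insert 304: h=3, bucket 3 empty -> new chain.
Insert 608: h=6, bucket 6 empty -> new chain.
Insert 407: h=1, bucket 1 nonempty -> append to chain.
Final buckets:
0: _
1: 344 -> 43 -> 407
2: 114 -> 156 -> 590
3: 304
4: 60
5: 397 -> 47
6: 608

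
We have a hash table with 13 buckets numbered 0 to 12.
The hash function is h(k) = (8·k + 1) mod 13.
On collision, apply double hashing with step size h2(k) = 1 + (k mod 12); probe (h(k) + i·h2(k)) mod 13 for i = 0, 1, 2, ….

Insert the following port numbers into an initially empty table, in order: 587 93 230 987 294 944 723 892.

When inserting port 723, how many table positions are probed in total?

4

587 hashes to 4; slot 4 is free → place at 4.
93 hashes to 4, h2=10; 4 taken → place at 1.
230 hashes to 8; slot 8 is free → place at 8.
987 hashes to 6; slot 6 is free → place at 6.
294 hashes to 0; slot 0 is free → place at 0.
944 hashes to 0, h2=9; 0 taken → place at 9.
723 hashes to 0, h2=4; 0,4,8 taken → place at 12.
892 hashes to 0, h2=5; 0 taken → place at 5.
Table: [294, 93, ., ., 587, 892, 987, ., 230, 944, ., ., 723]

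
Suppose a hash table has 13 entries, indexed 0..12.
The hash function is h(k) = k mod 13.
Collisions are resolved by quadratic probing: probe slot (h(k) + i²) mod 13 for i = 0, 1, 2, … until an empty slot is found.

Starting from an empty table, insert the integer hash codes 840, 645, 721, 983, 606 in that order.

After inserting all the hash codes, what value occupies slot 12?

Insert 840: h=8, slot 8 empty -> index 8.
Insert 645: h=8, slot 8 occupied -> index 9.
Insert 721: h=6, slot 6 empty -> index 6.
Insert 983: h=8, slots 8,9 occupied -> index 12.
Insert 606: h=8, slots 8,9,12 occupied -> index 4.
Table: [_, _, _, _, 606, _, 721, _, 840, 645, _, _, 983]

983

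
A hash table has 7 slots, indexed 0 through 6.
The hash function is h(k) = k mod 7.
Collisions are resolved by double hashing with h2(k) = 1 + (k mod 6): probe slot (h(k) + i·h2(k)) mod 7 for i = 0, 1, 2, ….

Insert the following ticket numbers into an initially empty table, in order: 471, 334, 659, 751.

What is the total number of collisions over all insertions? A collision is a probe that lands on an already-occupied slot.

1

471 hashes to 2; slot 2 is free => place at 2.
334 hashes to 5; slot 5 is free => place at 5.
659 hashes to 1; slot 1 is free => place at 1.
751 hashes to 2, h2=2; 2 taken => place at 4.
Table: [—, 659, 471, —, 751, 334, —]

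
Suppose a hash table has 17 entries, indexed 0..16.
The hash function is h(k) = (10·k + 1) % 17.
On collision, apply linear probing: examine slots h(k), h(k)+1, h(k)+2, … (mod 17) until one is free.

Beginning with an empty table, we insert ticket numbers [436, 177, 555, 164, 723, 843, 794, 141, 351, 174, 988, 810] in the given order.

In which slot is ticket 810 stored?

436 hashes to 9; slot 9 is free -> place at 9.
177 hashes to 3; slot 3 is free -> place at 3.
555 hashes to 9; 9 taken -> place at 10.
164 hashes to 9; 9,10 taken -> place at 11.
723 hashes to 6; slot 6 is free -> place at 6.
843 hashes to 16; slot 16 is free -> place at 16.
794 hashes to 2; slot 2 is free -> place at 2.
141 hashes to 0; slot 0 is free -> place at 0.
351 hashes to 9; 9,10,11 taken -> place at 12.
174 hashes to 7; slot 7 is free -> place at 7.
988 hashes to 4; slot 4 is free -> place at 4.
810 hashes to 9; 9,10,11,12 taken -> place at 13.
Table: [141, -, 794, 177, 988, -, 723, 174, -, 436, 555, 164, 351, 810, -, -, 843]

13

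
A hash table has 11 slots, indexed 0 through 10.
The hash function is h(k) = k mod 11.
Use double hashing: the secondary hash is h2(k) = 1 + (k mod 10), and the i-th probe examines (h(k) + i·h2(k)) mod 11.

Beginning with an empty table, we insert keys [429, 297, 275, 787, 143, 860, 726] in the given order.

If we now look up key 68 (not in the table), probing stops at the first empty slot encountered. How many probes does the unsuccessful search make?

Insert 429: h=0, slot 0 empty → index 0.
Insert 297: h=0, h2=8, slot 0 occupied → index 8.
Insert 275: h=0, h2=6, slot 0 occupied → index 6.
Insert 787: h=6, h2=8, slot 6 occupied → index 3.
Insert 143: h=0, h2=4, slot 0 occupied → index 4.
Insert 860: h=2, slot 2 empty → index 2.
Insert 726: h=0, h2=7, slot 0 occupied → index 7.
Table: [429, —, 860, 787, 143, —, 275, 726, 297, —, —]
Lookup 68: h=2, h2=9, probe 2,0,9 → slot 9 empty, not found.

3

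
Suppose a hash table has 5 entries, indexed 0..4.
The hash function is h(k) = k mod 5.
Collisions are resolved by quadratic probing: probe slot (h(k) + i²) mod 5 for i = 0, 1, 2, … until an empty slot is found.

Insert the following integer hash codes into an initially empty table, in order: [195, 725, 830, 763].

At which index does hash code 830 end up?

4

Insert 195: h=0, slot 0 empty → index 0.
Insert 725: h=0, slot 0 occupied → index 1.
Insert 830: h=0, slots 0,1 occupied → index 4.
Insert 763: h=3, slot 3 empty → index 3.
Table: [195, 725, ., 763, 830]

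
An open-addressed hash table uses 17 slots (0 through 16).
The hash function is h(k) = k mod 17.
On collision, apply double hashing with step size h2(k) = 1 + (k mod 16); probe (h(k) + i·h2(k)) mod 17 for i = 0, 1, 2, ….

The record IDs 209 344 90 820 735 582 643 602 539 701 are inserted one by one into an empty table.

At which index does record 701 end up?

209 hashes to 5; slot 5 is free => place at 5.
344 hashes to 4; slot 4 is free => place at 4.
90 hashes to 5, h2=11; 5 taken => place at 16.
820 hashes to 4, h2=5; 4 taken => place at 9.
735 hashes to 4, h2=16; 4 taken => place at 3.
582 hashes to 4, h2=7; 4 taken => place at 11.
643 hashes to 14; slot 14 is free => place at 14.
602 hashes to 7; slot 7 is free => place at 7.
539 hashes to 12; slot 12 is free => place at 12.
701 hashes to 4, h2=14; 4 taken => place at 1.
Table: [_, 701, _, 735, 344, 209, _, 602, _, 820, _, 582, 539, _, 643, _, 90]

1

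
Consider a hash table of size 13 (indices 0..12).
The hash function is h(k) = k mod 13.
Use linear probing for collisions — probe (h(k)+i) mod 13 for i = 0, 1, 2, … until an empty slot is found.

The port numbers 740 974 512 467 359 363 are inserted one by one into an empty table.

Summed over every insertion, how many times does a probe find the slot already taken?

6

Insert 740: h=12, slot 12 empty => index 12.
Insert 974: h=12, slot 12 occupied => index 0.
Insert 512: h=5, slot 5 empty => index 5.
Insert 467: h=12, slots 12,0 occupied => index 1.
Insert 359: h=8, slot 8 empty => index 8.
Insert 363: h=12, slots 12,0,1 occupied => index 2.
Table: [974, 467, 363, ∅, ∅, 512, ∅, ∅, 359, ∅, ∅, ∅, 740]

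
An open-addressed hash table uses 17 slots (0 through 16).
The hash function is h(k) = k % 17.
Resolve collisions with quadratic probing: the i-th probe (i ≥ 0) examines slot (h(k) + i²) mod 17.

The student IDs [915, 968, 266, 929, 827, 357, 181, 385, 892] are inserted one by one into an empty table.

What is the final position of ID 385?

Insert 915: h=14, slot 14 empty -> index 14.
Insert 968: h=16, slot 16 empty -> index 16.
Insert 266: h=11, slot 11 empty -> index 11.
Insert 929: h=11, slot 11 occupied -> index 12.
Insert 827: h=11, slots 11,12 occupied -> index 15.
Insert 357: h=0, slot 0 empty -> index 0.
Insert 181: h=11, slots 11,12,15 occupied -> index 3.
Insert 385: h=11, slots 11,12,15,3 occupied -> index 10.
Insert 892: h=8, slot 8 empty -> index 8.
Table: [357, -, -, 181, -, -, -, -, 892, -, 385, 266, 929, -, 915, 827, 968]

10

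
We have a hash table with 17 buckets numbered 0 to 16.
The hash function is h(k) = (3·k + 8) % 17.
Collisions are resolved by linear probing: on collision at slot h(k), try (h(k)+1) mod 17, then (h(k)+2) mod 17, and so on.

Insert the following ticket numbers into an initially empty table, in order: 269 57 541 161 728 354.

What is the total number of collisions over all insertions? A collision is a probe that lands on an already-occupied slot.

6

Insert 269: h=16, slot 16 empty -> index 16.
Insert 57: h=9, slot 9 empty -> index 9.
Insert 541: h=16, slot 16 occupied -> index 0.
Insert 161: h=15, slot 15 empty -> index 15.
Insert 728: h=16, slots 16,0 occupied -> index 1.
Insert 354: h=16, slots 16,0,1 occupied -> index 2.
Table: [541, 728, 354, ∅, ∅, ∅, ∅, ∅, ∅, 57, ∅, ∅, ∅, ∅, ∅, 161, 269]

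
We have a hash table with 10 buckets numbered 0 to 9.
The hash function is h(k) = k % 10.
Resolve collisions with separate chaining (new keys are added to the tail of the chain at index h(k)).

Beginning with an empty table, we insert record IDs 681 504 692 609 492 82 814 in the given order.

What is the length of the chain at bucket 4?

2

Insert 681: h=1, bucket 1 empty -> new chain.
Insert 504: h=4, bucket 4 empty -> new chain.
Insert 692: h=2, bucket 2 empty -> new chain.
Insert 609: h=9, bucket 9 empty -> new chain.
Insert 492: h=2, bucket 2 nonempty -> append to chain.
Insert 82: h=2, bucket 2 nonempty -> append to chain.
Insert 814: h=4, bucket 4 nonempty -> append to chain.
Final buckets:
0: ∅
1: 681
2: 692 -> 492 -> 82
3: ∅
4: 504 -> 814
5: ∅
6: ∅
7: ∅
8: ∅
9: 609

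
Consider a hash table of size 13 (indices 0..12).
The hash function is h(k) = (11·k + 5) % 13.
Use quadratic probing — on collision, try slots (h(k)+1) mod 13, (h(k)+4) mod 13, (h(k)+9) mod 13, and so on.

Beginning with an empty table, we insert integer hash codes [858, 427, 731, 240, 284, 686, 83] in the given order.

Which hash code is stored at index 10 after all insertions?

284

858: h=5 → slot 5
427: h=9 → slot 9
731: h=12 → slot 12
240: h=6 → slot 6
284: h=9, probe 9,10 → slot 10
686: h=11 → slot 11
83: h=8 → slot 8
Table: [—, —, —, —, —, 858, 240, —, 83, 427, 284, 686, 731]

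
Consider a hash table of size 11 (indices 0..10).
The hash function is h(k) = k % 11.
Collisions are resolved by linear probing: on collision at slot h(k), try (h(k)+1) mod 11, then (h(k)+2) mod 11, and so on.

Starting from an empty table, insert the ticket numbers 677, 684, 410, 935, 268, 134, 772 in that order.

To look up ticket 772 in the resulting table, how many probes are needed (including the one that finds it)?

677 hashes to 6; slot 6 is free => place at 6.
684 hashes to 2; slot 2 is free => place at 2.
410 hashes to 3; slot 3 is free => place at 3.
935 hashes to 0; slot 0 is free => place at 0.
268 hashes to 4; slot 4 is free => place at 4.
134 hashes to 2; 2,3,4 taken => place at 5.
772 hashes to 2; 2,3,4,5,6 taken => place at 7.
Table: [935, _, 684, 410, 268, 134, 677, 772, _, _, _]
Lookup 772: h=2, probe 2,3,4,5,6,7 → found at 7.

6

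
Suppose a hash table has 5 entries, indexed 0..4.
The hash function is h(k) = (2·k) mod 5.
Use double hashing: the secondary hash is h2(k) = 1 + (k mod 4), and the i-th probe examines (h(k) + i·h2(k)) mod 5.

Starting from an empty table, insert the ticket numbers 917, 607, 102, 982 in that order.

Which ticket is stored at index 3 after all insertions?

607

Insert 917: h=4, slot 4 empty -> index 4.
Insert 607: h=4, h2=4, slot 4 occupied -> index 3.
Insert 102: h=4, h2=3, slot 4 occupied -> index 2.
Insert 982: h=4, h2=3, slots 4,2 occupied -> index 0.
Table: [982, ∅, 102, 607, 917]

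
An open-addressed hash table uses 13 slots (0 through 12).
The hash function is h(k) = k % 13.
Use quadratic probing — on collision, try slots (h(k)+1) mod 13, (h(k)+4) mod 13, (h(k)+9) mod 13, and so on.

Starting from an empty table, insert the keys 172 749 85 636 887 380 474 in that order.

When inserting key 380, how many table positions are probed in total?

172 hashes to 3; slot 3 is free -> place at 3.
749 hashes to 8; slot 8 is free -> place at 8.
85 hashes to 7; slot 7 is free -> place at 7.
636 hashes to 12; slot 12 is free -> place at 12.
887 hashes to 3; 3 taken -> place at 4.
380 hashes to 3; 3,4,7,12 taken -> place at 6.
474 hashes to 6; 6,7 taken -> place at 10.
Table: [., ., ., 172, 887, ., 380, 85, 749, ., 474, ., 636]

5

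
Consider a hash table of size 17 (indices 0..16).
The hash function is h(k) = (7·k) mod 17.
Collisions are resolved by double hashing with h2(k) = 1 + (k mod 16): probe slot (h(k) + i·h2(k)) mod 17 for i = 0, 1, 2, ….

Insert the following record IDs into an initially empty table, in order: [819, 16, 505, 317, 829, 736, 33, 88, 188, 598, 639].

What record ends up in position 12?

33

819: h=4 => slot 4
16: h=10 => slot 10
505: h=16 => slot 16
317: h=9 => slot 9
829: h=6 => slot 6
736: h=1 => slot 1
33: h=10, h2=2, probe 10,12 => slot 12
88: h=4, h2=9, probe 4,13 => slot 13
188: h=7 => slot 7
598: h=4, h2=7, probe 4,11 => slot 11
639: h=2 => slot 2
Table: [—, 736, 639, —, 819, —, 829, 188, —, 317, 16, 598, 33, 88, —, —, 505]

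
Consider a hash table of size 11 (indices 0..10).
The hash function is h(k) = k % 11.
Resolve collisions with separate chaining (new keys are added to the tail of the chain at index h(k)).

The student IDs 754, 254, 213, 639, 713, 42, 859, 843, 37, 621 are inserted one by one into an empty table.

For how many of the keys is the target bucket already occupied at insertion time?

Insert 754: h=6, bucket 6 empty -> new chain.
Insert 254: h=1, bucket 1 empty -> new chain.
Insert 213: h=4, bucket 4 empty -> new chain.
Insert 639: h=1, bucket 1 nonempty -> append to chain.
Insert 713: h=9, bucket 9 empty -> new chain.
Insert 42: h=9, bucket 9 nonempty -> append to chain.
Insert 859: h=1, bucket 1 nonempty -> append to chain.
Insert 843: h=7, bucket 7 empty -> new chain.
Insert 37: h=4, bucket 4 nonempty -> append to chain.
Insert 621: h=5, bucket 5 empty -> new chain.
Final buckets:
0: ∅
1: 254 -> 639 -> 859
2: ∅
3: ∅
4: 213 -> 37
5: 621
6: 754
7: 843
8: ∅
9: 713 -> 42
10: ∅

4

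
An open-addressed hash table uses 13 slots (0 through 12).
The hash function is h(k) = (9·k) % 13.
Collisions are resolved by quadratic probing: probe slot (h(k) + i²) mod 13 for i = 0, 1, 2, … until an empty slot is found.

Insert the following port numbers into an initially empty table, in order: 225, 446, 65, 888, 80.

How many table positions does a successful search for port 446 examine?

225 hashes to 10; slot 10 is free -> place at 10.
446 hashes to 10; 10 taken -> place at 11.
65 hashes to 0; slot 0 is free -> place at 0.
888 hashes to 10; 10,11 taken -> place at 1.
80 hashes to 5; slot 5 is free -> place at 5.
Table: [65, 888, —, —, —, 80, —, —, —, —, 225, 446, —]
Lookup 446: h=10, probe 10,11 → found at 11.

2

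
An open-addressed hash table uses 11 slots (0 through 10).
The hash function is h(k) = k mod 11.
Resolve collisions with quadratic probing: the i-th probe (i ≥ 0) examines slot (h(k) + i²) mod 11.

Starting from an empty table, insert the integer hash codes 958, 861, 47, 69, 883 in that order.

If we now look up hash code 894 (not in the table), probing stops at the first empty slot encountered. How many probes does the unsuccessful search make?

6

Insert 958: h=1, slot 1 empty -> index 1.
Insert 861: h=3, slot 3 empty -> index 3.
Insert 47: h=3, slot 3 occupied -> index 4.
Insert 69: h=3, slots 3,4 occupied -> index 7.
Insert 883: h=3, slots 3,4,7,1 occupied -> index 8.
Table: [—, 958, —, 861, 47, —, —, 69, 883, —, —]
Lookup 894: h=3, probe 3,4,7,1,8,6 → slot 6 empty, not found.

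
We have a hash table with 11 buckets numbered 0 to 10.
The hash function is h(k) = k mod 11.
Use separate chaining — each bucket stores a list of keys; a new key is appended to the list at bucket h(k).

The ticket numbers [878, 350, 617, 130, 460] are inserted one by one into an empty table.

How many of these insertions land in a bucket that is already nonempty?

878 → bucket 9
350 → bucket 9 (collision)
617 → bucket 1
130 → bucket 9 (collision)
460 → bucket 9 (collision)
Final buckets:
0: .
1: 617
2: .
3: .
4: .
5: .
6: .
7: .
8: .
9: 878 -> 350 -> 130 -> 460
10: .

3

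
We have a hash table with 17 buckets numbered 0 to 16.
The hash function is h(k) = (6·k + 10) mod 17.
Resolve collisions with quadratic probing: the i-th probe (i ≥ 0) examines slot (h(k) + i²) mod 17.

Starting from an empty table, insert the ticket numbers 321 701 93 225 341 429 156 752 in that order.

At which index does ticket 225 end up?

1

Insert 321: h=15, slot 15 empty → index 15.
Insert 701: h=0, slot 0 empty → index 0.
Insert 93: h=7, slot 7 empty → index 7.
Insert 225: h=0, slot 0 occupied → index 1.
Insert 341: h=16, slot 16 empty → index 16.
Insert 429: h=0, slots 0,1 occupied → index 4.
Insert 156: h=11, slot 11 empty → index 11.
Insert 752: h=0, slots 0,1,4 occupied → index 9.
Table: [701, 225, -, -, 429, -, -, 93, -, 752, -, 156, -, -, -, 321, 341]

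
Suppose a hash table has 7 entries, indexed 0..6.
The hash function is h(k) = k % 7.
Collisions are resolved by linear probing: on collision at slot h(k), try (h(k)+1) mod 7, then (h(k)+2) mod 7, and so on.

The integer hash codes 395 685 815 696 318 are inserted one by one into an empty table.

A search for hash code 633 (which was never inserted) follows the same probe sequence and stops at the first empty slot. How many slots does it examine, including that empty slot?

395: h=3 → slot 3
685: h=6 → slot 6
815: h=3, probe 3,4 → slot 4
696: h=3, probe 3,4,5 → slot 5
318: h=3, probe 3,4,5,6,0 → slot 0
Table: [318, ., ., 395, 815, 696, 685]
Lookup 633: h=3, probe 3,4,5,6,0,1 → slot 1 empty, not found.

6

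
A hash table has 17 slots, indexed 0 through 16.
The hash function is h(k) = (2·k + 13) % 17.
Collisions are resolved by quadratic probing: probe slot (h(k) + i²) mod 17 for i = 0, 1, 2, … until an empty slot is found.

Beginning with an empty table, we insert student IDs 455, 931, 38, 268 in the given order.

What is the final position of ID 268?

455: h=5 => slot 5
931: h=5, probe 5,6 => slot 6
38: h=4 => slot 4
268: h=5, probe 5,6,9 => slot 9
Table: [_, _, _, _, 38, 455, 931, _, _, 268, _, _, _, _, _, _, _]

9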